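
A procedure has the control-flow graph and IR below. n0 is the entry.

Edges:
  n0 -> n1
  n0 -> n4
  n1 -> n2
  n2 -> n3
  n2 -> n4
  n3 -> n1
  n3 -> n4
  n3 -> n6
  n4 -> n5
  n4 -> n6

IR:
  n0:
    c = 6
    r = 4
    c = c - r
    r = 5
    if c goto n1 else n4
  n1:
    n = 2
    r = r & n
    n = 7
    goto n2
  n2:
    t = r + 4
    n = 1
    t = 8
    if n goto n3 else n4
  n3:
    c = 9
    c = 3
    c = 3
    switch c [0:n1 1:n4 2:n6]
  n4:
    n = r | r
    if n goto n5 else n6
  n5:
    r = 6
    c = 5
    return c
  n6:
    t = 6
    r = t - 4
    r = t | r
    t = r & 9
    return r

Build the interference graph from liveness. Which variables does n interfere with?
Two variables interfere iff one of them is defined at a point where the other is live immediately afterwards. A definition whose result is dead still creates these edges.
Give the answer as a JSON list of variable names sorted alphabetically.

Answer: ["r", "t"]

Analysis:
def/use:
  n0: {c,r} / ∅
  n1: {n,r} / {r}
  n2: {n,t} / {r}
  n3: {c} / ∅
  n4: {n} / {r}
  n5: {c,r} / ∅
  n6: {r,t} / ∅

Liveness:
  live n0: ∅→{r}
  live n1: {r}→{r}
  live n2: {r}→{r}
  live n3: {r}→{r}
  live n4: {r}→∅
  live n5: ∅→∅
  live n6: ∅→∅

Interference:
  c: {r}
  n: {r,t}
  r: {c,n,t}
  t: {n,r}

N(n) = ["r", "t"]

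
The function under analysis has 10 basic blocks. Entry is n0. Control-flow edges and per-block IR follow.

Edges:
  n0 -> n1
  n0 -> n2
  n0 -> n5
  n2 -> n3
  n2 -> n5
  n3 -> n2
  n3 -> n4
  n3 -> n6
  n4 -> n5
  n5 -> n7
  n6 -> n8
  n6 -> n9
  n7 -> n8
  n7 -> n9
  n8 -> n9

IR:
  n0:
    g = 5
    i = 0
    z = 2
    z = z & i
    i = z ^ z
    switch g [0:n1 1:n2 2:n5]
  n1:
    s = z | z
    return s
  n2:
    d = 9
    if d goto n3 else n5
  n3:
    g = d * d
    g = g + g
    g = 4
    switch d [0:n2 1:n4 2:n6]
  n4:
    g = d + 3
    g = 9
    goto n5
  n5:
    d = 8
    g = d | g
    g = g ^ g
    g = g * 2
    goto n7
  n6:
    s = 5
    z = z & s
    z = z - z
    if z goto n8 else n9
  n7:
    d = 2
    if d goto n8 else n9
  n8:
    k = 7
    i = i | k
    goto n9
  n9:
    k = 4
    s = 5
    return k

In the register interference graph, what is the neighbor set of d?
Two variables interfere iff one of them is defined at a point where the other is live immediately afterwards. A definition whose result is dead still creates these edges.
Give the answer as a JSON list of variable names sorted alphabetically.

Block summaries:
  n0 def {g,i,z} use ∅
  n1 def {s} use {z}
  n2 def {d} use ∅
  n3 def {g} use {d}
  n4 def {g} use {d}
  n5 def {d,g} use {g}
  n6 def {s,z} use {z}
  n7 def {d} use ∅
  n8 def {i,k} use {i}
  n9 def {k,s} use ∅

Liveness:
  live n0: ∅→{g,i,z}
  live n1: {z}→∅
  live n2: {g,i,z}→{d,g,i,z}
  live n3: {d,i,z}→{d,g,i,z}
  live n4: {d,i}→{g,i}
  live n5: {g,i}→{i}
  live n6: {i,z}→{i}
  live n7: {i}→{i}
  live n8: {i}→∅
  live n9: ∅→∅

Interference:
  d — {g,i,z}
  g — {d,i,z}
  i — {d,g,k,s,z}
  k — {i,s}
  s — {i,k,z}
  z — {d,g,i,s}

N(d) = ["g", "i", "z"]

Answer: ["g", "i", "z"]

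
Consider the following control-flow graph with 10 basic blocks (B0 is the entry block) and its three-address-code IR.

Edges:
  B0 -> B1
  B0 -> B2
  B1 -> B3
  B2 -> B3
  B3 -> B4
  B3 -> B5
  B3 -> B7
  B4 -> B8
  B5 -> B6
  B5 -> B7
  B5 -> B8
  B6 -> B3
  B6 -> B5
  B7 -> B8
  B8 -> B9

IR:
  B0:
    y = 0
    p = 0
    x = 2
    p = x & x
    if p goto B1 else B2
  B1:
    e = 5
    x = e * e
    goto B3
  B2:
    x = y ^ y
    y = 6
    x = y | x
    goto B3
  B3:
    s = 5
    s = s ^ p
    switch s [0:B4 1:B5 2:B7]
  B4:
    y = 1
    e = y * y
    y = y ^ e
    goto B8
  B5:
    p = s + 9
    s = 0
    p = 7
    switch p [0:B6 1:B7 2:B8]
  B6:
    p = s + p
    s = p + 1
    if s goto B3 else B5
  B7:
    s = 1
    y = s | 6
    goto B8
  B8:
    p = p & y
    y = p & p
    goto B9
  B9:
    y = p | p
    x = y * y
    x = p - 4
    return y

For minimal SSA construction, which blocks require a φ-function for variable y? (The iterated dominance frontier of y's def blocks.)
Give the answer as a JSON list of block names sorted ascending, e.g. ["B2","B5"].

idom tree: B1←B0 B2←B0 B3←B0 B4←B3 B5←B3 B6←B5 B7←B3 B8←B3 B9←B8
Dom∩ at merges:
  B3: preds {B1,B2,B6}: {B0,B1} ∩ {B0,B2} ∩ {B0,B3,B5,B6} = {B0}; idom=B0
  B5: preds {B3,B6}: {B0,B3} ∩ {B0,B3,B5,B6} = {B0,B3}; idom=B3
  B7: preds {B3,B5}: {B0,B3} ∩ {B0,B3,B5} = {B0,B3}; idom=B3
  B8: preds {B4,B5,B7}: {B0,B3,B4} ∩ {B0,B3,B5} ∩ {B0,B3,B7} = {B0,B3}; idom=B3

DF walk-up:
  join B3 pred B1: B1 stop@B0
  join B3 pred B2: B2 stop@B0
  join B3 pred B6: B6→B5→B3 stop@B0
  join B5 pred B3: · stop@B3
  join B5 pred B6: B6→B5 stop@B3
  join B7 pred B3: · stop@B3
  join B7 pred B5: B5 stop@B3
  join B8 pred B4: B4 stop@B3
  join B8 pred B5: B5 stop@B3
  join B8 pred B7: B7 stop@B3
  DF(B0)=∅
  DF(B1)={B3}
  DF(B2)={B3}
  DF(B3)={B3}
  DF(B4)={B8}
  DF(B5)={B3,B5,B7,B8}
  DF(B6)={B3,B5}
  DF(B7)={B8}
  DF(B8)=∅
  DF(B9)=∅

φ for y: defs {B0,B2,B4,B7,B8,B9}
  DF⁺ = {B3,B8}

Answer: ["B3", "B8"]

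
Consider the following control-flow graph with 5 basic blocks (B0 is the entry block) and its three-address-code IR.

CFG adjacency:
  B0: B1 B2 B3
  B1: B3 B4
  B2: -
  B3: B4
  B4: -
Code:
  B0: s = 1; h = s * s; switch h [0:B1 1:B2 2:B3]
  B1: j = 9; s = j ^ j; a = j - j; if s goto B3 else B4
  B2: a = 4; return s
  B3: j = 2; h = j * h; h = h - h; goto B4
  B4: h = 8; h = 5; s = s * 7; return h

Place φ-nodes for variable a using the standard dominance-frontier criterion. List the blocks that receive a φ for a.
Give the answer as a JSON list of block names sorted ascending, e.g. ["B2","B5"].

Answer: ["B3", "B4"]

Derivation:
idom tree: B1←B0 B2←B0 B3←B0 B4←B0
Join-block Dom:
  B3: preds {B0,B1}: {B0} ∩ {B0,B1} = {B0}; idom=B0
  B4: preds {B1,B3}: {B0,B1} ∩ {B0,B3} = {B0}; idom=B0

Frontier:
  B3←B0: walk · to B0
  B3←B1: walk B1 to B0
  B4←B1: walk B1 to B0
  B4←B3: walk B3 to B0
  DF(B0)=∅
  DF(B1)={B3,B4}
  DF(B2)=∅
  DF(B3)={B4}
  DF(B4)=∅

φ for a: defs {B1,B2}
  DF⁺ = {B3,B4}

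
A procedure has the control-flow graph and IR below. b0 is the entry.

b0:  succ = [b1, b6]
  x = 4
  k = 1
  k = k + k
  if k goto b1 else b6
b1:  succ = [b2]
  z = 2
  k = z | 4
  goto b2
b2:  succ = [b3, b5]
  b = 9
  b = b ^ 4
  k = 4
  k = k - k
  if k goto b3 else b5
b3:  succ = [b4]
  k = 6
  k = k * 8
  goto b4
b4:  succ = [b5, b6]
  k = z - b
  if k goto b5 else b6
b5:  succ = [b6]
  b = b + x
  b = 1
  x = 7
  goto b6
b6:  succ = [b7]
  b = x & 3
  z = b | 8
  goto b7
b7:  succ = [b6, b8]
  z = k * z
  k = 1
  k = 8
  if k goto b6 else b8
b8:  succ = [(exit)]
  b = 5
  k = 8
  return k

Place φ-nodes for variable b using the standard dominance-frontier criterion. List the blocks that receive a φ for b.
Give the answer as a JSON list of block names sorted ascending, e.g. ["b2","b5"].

idom tree: b1←b0 b2←b1 b3←b2 b4←b3 b5←b2 b6←b0 b7←b6 b8←b7
Join-block Dom:
  b5: preds {b2,b4}: {b0,b1,b2} ∩ {b0,b1,b2,b3,b4} = {b0,b1,b2}; idom=b2
  b6: preds {b0,b4,b5,b7}: {b0} ∩ {b0,b1,b2,b3,b4} ∩ {b0,b1,b2,b5} ∩ {b0,b6,b7} = {b0}; idom=b0

DF derivation:
  join b5 pred b2: · stop@b2
  join b5 pred b4: b4→b3 stop@b2
  join b6 pred b0: · stop@b0
  join b6 pred b4: b4→b3→b2→b1 stop@b0
  join b6 pred b5: b5→b2→b1 stop@b0
  join b6 pred b7: b7→b6 stop@b0
  DF(b0)=∅
  DF(b1)={b6}
  DF(b2)={b6}
  DF(b3)={b5,b6}
  DF(b4)={b5,b6}
  DF(b5)={b6}
  DF(b6)={b6}
  DF(b7)={b6}
  DF(b8)=∅

φ for b: defs {b2,b5,b6,b8}
  DF⁺ = {b6}

Answer: ["b6"]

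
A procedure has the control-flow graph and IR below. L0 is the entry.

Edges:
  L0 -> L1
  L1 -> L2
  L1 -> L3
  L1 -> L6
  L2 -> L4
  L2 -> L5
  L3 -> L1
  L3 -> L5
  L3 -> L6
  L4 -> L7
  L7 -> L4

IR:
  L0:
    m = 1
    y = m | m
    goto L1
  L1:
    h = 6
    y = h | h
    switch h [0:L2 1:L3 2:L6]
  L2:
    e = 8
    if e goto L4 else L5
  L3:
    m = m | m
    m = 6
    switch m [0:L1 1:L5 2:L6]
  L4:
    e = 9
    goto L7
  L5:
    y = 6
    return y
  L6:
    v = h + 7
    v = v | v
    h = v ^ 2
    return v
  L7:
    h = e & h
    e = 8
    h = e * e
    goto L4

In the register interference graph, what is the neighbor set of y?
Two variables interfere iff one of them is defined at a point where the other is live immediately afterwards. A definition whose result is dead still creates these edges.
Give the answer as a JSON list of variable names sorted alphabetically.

Answer: ["h", "m"]

Derivation:
def/use:
  L0: def={m,y} ue=∅
  L1: def={h,y} ue=∅
  L2: def={e} ue=∅
  L3: def={m} ue={m}
  L4: def={e} ue=∅
  L5: def={y} ue=∅
  L6: def={h,v} ue={h}
  L7: def={e,h} ue={e,h}

Backward fixpoint:
  L0 li=∅ lo={m}
  L1 li={m} lo={h,m}
  L2 li={h} lo={h}
  L3 li={h,m} lo={h,m}
  L4 li={h} lo={e,h}
  L5 li=∅ lo=∅
  L6 li={h} lo=∅
  L7 li={e,h} lo={h}

Conflict graph:
  e — {h}
  h — {e,m,v,y}
  m — {h,y}
  v — {h}
  y — {h,m}

N(y) = ["h", "m"]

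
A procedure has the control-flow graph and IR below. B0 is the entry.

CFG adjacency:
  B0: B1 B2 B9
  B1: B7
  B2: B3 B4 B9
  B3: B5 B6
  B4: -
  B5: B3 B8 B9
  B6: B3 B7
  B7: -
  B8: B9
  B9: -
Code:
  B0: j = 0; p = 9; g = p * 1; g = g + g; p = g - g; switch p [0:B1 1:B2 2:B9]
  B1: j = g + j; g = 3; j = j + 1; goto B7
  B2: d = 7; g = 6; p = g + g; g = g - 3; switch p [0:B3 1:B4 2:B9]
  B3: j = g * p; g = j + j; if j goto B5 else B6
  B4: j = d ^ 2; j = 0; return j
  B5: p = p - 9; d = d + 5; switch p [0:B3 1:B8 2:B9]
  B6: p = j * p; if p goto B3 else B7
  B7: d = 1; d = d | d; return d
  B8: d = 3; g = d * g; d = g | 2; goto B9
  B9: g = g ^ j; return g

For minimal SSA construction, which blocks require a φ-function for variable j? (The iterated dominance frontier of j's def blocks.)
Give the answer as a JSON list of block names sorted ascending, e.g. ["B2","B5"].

Answer: ["B3", "B7", "B9"]

Derivation:
idom tree: B1←B0 B2←B0 B3←B2 B4←B2 B5←B3 B6←B3 B7←B0 B8←B5 B9←B0
Dom∩ at merges:
  B3: preds {B2,B5,B6}: {B0,B2} ∩ {B0,B2,B3,B5} ∩ {B0,B2,B3,B6} = {B0,B2}; idom=B2
  B7: preds {B1,B6}: {B0,B1} ∩ {B0,B2,B3,B6} = {B0}; idom=B0
  B9: preds {B0,B2,B5,B8}: {B0} ∩ {B0,B2} ∩ {B0,B2,B3,B5} ∩ {B0,B2,B3,B5,B8} = {B0}; idom=B0

Frontier:
  join B3 pred B2: · stop@B2
  join B3 pred B5: B5→B3 stop@B2
  join B3 pred B6: B6→B3 stop@B2
  join B7 pred B1: B1 stop@B0
  join B7 pred B6: B6→B3→B2 stop@B0
  join B9 pred B0: · stop@B0
  join B9 pred B2: B2 stop@B0
  join B9 pred B5: B5→B3→B2 stop@B0
  join B9 pred B8: B8→B5→B3→B2 stop@B0
  DF(B0)=∅
  DF(B1)={B7}
  DF(B2)={B7,B9}
  DF(B3)={B3,B7,B9}
  DF(B4)=∅
  DF(B5)={B3,B9}
  DF(B6)={B3,B7}
  DF(B7)=∅
  DF(B8)={B9}
  DF(B9)=∅

φ for j: defs {B0,B1,B3,B4}
  DF⁺ = {B3,B7,B9}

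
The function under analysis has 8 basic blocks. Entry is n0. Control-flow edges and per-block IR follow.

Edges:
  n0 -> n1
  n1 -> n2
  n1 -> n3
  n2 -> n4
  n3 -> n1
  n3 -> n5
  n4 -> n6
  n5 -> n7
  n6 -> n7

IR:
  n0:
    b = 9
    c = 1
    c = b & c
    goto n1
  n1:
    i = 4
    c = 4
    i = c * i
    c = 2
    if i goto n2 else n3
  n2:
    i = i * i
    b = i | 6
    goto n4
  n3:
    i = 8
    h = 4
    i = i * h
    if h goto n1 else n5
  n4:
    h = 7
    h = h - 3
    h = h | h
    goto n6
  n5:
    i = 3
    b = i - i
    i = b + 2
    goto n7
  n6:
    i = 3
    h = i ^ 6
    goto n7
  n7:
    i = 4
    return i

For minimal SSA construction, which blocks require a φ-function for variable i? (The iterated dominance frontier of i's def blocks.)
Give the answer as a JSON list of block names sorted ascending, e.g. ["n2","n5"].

Answer: ["n1", "n7"]

Derivation:
idom tree: n1←n0 n2←n1 n3←n1 n4←n2 n5←n3 n6←n4 n7←n1
Dom∩ at merges:
  n1: preds {n0,n3}: {n0} ∩ {n0,n1,n3} = {n0}; idom=n0
  n7: preds {n5,n6}: {n0,n1,n3,n5} ∩ {n0,n1,n2,n4,n6} = {n0,n1}; idom=n1

DF walk-up:
  n1←n0: walk · to n0
  n1←n3: walk n3→n1 to n0
  n7←n5: walk n5→n3 to n1
  n7←n6: walk n6→n4→n2 to n1
  n0: DF=∅
  n1: DF={n1}
  n2: DF={n7}
  n3: DF={n1,n7}
  n4: DF={n7}
  n5: DF={n7}
  n6: DF={n7}
  n7: DF=∅

φ for i: defs {n1,n2,n3,n5,n6,n7}
  DF⁺ = {n1,n7}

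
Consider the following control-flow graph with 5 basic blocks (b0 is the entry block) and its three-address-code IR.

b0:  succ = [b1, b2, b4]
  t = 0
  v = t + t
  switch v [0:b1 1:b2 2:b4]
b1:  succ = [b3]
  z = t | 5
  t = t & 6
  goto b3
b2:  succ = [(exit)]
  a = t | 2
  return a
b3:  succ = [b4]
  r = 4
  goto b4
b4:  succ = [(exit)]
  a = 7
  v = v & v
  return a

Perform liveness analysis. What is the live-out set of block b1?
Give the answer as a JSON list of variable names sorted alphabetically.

Answer: ["v"]

Working:
Per-block:
  b0: def={t,v} ue=∅
  b1: def={t,z} ue={t}
  b2: def={a} ue={t}
  b3: def={r} ue=∅
  b4: def={a,v} ue={v}

Live sets:
  live b0: ∅→{t,v}
  live b1: {t,v}→{v}
  live b2: {t}→∅
  live b3: {v}→{v}
  live b4: {v}→∅

live-out(b1) = ["v"]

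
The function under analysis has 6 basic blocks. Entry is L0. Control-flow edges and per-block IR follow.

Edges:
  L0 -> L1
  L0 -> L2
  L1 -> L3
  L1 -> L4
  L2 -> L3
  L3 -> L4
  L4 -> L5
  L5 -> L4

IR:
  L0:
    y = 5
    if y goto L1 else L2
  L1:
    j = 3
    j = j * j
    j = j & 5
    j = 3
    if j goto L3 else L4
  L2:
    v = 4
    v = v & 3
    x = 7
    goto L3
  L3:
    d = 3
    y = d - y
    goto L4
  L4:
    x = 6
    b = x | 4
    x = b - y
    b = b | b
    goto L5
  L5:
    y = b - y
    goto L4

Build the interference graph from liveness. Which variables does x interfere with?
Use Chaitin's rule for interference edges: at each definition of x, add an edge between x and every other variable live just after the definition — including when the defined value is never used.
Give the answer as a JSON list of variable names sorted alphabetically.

Answer: ["b", "y"]

Derivation:
Block summaries:
  L0 def {y} use ∅
  L1 def {j} use ∅
  L2 def {v,x} use ∅
  L3 def {d,y} use {y}
  L4 def {b,x} use {y}
  L5 def {y} use {b,y}

Backward fixpoint:
  live L0: ∅→{y}
  live L1: {y}→{y}
  live L2: {y}→{y}
  live L3: {y}→{y}
  live L4: {y}→{b,y}
  live L5: {b,y}→{y}

Interference:
  b — {x,y}
  d — {y}
  j — {y}
  v — {y}
  x — {b,y}
  y — {b,d,j,v,x}

N(x) = ["b", "y"]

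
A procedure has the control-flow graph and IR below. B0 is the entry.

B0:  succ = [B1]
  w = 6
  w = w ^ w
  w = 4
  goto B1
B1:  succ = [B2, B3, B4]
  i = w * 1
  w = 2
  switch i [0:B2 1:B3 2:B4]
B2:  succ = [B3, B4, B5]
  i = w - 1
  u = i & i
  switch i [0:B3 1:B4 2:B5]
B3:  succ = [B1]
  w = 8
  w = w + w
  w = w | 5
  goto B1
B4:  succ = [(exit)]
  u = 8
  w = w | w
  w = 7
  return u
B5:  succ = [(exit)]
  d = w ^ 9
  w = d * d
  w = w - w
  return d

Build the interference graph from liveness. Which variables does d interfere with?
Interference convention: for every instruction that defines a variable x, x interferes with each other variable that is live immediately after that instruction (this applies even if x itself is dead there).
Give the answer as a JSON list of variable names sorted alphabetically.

def/use:
  B0: {w} / ∅
  B1: {i,w} / {w}
  B2: {i,u} / {w}
  B3: {w} / ∅
  B4: {u,w} / {w}
  B5: {d,w} / {w}

Backward fixpoint:
  B0: in=∅ out={w}
  B1: in={w} out={w}
  B2: in={w} out={w}
  B3: in=∅ out={w}
  B4: in={w} out=∅
  B5: in={w} out=∅

Conflict graph:
  d: {w}
  i: {u,w}
  u: {i,w}
  w: {d,i,u}

N(d) = ["w"]

Answer: ["w"]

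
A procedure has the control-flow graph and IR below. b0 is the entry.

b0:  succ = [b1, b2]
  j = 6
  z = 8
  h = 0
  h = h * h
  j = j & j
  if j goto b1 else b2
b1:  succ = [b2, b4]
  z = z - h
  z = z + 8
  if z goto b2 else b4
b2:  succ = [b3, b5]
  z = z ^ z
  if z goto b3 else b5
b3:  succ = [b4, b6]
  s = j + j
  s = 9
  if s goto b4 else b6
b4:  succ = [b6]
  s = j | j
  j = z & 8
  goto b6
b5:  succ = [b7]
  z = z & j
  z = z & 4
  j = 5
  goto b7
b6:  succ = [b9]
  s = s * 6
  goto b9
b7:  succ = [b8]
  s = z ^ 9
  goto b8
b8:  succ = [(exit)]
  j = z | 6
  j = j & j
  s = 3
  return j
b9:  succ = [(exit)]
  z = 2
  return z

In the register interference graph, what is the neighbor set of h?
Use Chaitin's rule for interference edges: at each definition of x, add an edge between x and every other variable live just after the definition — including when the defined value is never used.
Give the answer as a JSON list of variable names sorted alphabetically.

Answer: ["j", "z"]

Working:
Block summaries:
  b0: def={h,j,z} ue=∅
  b1: def={z} ue={h,z}
  b2: def={z} ue={z}
  b3: def={s} ue={j}
  b4: def={j,s} ue={j,z}
  b5: def={j,z} ue={j,z}
  b6: def={s} ue={s}
  b7: def={s} ue={z}
  b8: def={j,s} ue={z}
  b9: def={z} ue=∅

Liveness:
  b0: in=∅ out={h,j,z}
  b1: in={h,j,z} out={j,z}
  b2: in={j,z} out={j,z}
  b3: in={j,z} out={j,s,z}
  b4: in={j,z} out={s}
  b5: in={j,z} out={z}
  b6: in={s} out=∅
  b7: in={z} out={z}
  b8: in={z} out=∅
  b9: in=∅ out=∅

Interfere edges:
  h: {j,z}
  j: {h,s,z}
  s: {j,z}
  z: {h,j,s}

N(h) = ["j", "z"]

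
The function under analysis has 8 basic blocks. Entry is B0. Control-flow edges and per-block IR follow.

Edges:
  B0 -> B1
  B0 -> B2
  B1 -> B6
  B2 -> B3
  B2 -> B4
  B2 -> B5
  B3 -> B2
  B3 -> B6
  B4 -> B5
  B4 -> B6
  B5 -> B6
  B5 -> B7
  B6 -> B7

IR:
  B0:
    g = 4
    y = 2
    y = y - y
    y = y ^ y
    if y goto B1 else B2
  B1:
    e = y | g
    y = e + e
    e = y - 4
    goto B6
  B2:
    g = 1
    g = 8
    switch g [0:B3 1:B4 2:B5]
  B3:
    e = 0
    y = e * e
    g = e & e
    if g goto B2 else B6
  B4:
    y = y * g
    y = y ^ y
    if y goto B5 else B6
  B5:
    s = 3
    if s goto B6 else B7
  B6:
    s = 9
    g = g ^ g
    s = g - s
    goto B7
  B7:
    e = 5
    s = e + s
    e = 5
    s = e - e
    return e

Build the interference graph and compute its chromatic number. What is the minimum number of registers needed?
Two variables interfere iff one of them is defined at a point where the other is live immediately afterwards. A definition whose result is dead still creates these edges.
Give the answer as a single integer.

Block summaries:
  B0 def {g,y} use ∅
  B1 def {e,y} use {g,y}
  B2 def {g} use ∅
  B3 def {e,g,y} use ∅
  B4 def {y} use {g,y}
  B5 def {s} use ∅
  B6 def {g,s} use {g}
  B7 def {e,s} use {s}

Liveness:
  B0 li=∅ lo={g,y}
  B1 li={g,y} lo={g}
  B2 li={y} lo={g,y}
  B3 li=∅ lo={g,y}
  B4 li={g,y} lo={g}
  B5 li={g} lo={g,s}
  B6 li={g} lo={s}
  B7 li={s} lo=∅

Interfere edges:
  e — {g,s,y}
  g — {e,s,y}
  s — {e,g}
  y — {e,g}

Colouring:
  clique {e,g,s} ⇒ need ≥ 3
  3-colouring: r0={e}  r1={g}  r2={s,y}
  χ = 3

Answer: 3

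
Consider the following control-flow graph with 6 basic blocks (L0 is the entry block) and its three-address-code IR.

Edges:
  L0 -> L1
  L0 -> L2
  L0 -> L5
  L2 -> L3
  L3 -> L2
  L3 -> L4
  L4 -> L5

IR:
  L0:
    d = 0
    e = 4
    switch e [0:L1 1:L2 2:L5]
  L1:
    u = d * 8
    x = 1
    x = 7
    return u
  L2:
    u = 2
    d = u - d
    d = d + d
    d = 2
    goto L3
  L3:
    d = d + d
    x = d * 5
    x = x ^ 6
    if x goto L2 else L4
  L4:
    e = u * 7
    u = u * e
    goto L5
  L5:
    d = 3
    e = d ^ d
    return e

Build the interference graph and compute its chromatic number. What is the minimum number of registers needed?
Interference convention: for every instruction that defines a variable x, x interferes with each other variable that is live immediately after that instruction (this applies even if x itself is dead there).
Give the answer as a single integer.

Per-block:
  L0 def {d,e} use ∅
  L1 def {u,x} use {d}
  L2 def {d,u} use {d}
  L3 def {d,x} use {d}
  L4 def {e,u} use {u}
  L5 def {d,e} use ∅

Liveness:
  live L0: ∅→{d}
  live L1: {d}→∅
  live L2: {d}→{d,u}
  live L3: {d,u}→{d,u}
  live L4: {u}→∅
  live L5: ∅→∅

Interference:
  d — {e,u,x}
  e — {d,u}
  u — {d,e,x}
  x — {d,u}

Colouring:
  {d,e,u} pairwise interfere (3-clique) ⇒ χ ≥ 3
  3-colouring: c0={d}  c1={u}  c2={e,x}
  χ = 3

Answer: 3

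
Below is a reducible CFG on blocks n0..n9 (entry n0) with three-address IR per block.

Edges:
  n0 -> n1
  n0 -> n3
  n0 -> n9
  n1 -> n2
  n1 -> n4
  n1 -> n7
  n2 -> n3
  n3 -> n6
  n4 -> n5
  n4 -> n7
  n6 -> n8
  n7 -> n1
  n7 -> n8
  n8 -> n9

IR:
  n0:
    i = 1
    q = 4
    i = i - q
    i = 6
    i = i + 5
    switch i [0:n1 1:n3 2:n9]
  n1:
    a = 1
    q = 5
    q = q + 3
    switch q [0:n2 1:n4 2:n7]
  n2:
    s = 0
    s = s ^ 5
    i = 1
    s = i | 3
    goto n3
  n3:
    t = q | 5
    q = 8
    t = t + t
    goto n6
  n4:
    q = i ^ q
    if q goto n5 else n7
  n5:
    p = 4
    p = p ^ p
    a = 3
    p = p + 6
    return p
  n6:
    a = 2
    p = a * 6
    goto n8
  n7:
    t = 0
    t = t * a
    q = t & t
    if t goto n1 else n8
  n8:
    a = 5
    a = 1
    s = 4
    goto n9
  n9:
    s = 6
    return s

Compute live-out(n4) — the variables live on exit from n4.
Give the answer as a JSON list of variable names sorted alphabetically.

Per-block:
  n0: def={i,q} ue=∅
  n1: def={a,q} ue=∅
  n2: def={i,s} ue=∅
  n3: def={q,t} ue={q}
  n4: def={q} ue={i,q}
  n5: def={a,p} ue=∅
  n6: def={a,p} ue=∅
  n7: def={q,t} ue={a}
  n8: def={a,s} ue=∅
  n9: def={s} ue=∅

Liveness:
  n0 li=∅ lo={i,q}
  n1 li={i} lo={a,i,q}
  n2 li={q} lo={q}
  n3 li={q} lo=∅
  n4 li={a,i,q} lo={a,i}
  n5 li=∅ lo=∅
  n6 li=∅ lo=∅
  n7 li={a,i} lo={i}
  n8 li=∅ lo=∅
  n9 li=∅ lo=∅

live-out(n4) = ["a", "i"]

Answer: ["a", "i"]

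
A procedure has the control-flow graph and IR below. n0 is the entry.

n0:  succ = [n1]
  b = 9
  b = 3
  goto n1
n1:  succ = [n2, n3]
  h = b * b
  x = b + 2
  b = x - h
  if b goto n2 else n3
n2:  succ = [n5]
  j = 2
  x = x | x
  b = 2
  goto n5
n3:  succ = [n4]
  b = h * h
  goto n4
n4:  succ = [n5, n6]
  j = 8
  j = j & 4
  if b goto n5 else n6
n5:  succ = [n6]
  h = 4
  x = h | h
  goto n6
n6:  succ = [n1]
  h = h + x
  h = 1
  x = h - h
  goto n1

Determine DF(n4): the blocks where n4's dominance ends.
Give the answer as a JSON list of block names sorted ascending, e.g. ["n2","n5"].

Answer: ["n5", "n6"]

Working:
idom tree: n1←n0 n2←n1 n3←n1 n4←n3 n5←n1 n6←n1
Join-block Dom:
  n1: preds {n0,n6}: {n0} ∩ {n0,n1,n6} = {n0}; idom=n0
  n5: preds {n2,n4}: {n0,n1,n2} ∩ {n0,n1,n3,n4} = {n0,n1}; idom=n1
  n6: preds {n4,n5}: {n0,n1,n3,n4} ∩ {n0,n1,n5} = {n0,n1}; idom=n1

DF walk-up:
  join n1 pred n0: · stop@n0
  join n1 pred n6: n6→n1 stop@n0
  join n5 pred n2: n2 stop@n1
  join n5 pred n4: n4→n3 stop@n1
  join n6 pred n4: n4→n3 stop@n1
  join n6 pred n5: n5 stop@n1
  DF(n0)=∅
  DF(n1)={n1}
  DF(n2)={n5}
  DF(n3)={n5,n6}
  DF(n4)={n5,n6}
  DF(n5)={n6}
  DF(n6)={n1}

DF(n4) = ["n5", "n6"]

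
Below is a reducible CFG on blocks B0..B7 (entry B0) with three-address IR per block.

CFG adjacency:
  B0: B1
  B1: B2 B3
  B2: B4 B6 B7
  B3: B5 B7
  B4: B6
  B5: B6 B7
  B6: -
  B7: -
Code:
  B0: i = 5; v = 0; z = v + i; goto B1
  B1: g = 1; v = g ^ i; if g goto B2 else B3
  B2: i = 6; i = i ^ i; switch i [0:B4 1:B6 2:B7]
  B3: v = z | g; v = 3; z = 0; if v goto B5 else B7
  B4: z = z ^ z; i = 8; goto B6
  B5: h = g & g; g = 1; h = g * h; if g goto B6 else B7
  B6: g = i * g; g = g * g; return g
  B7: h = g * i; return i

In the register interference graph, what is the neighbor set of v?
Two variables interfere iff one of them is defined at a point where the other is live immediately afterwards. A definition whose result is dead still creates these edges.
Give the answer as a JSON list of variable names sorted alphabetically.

def/use:
  B0: {i,v,z} / ∅
  B1: {g,v} / {i}
  B2: {i} / ∅
  B3: {v,z} / {g,z}
  B4: {i,z} / {z}
  B5: {g,h} / {g}
  B6: {g} / {g,i}
  B7: {h} / {g,i}

Live sets:
  B0 li=∅ lo={i,z}
  B1 li={i,z} lo={g,i,z}
  B2 li={g,z} lo={g,i,z}
  B3 li={g,i,z} lo={g,i}
  B4 li={g,z} lo={g,i}
  B5 li={g,i} lo={g,i}
  B6 li={g,i} lo=∅
  B7 li={g,i} lo=∅

Interfere edges:
  g↔{h,i,v,z}
  h↔{g,i}
  i↔{g,h,v,z}
  v↔{g,i,z}
  z↔{g,i,v}

N(v) = ["g", "i", "z"]

Answer: ["g", "i", "z"]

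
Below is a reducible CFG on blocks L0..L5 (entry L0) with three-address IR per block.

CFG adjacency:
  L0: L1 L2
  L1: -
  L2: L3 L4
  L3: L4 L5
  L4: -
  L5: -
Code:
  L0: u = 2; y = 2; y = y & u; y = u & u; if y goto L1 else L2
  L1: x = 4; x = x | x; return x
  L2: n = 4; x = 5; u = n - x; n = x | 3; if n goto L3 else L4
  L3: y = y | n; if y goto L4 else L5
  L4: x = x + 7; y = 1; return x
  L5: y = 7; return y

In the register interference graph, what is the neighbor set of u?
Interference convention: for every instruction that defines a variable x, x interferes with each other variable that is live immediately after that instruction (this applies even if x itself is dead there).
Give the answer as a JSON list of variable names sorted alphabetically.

Answer: ["x", "y"]

Working:
def/use:
  L0: {u,y} / ∅
  L1: {x} / ∅
  L2: {n,u,x} / ∅
  L3: {y} / {n,y}
  L4: {x,y} / {x}
  L5: {y} / ∅

Backward fixpoint:
  L0: in=∅ out={y}
  L1: in=∅ out=∅
  L2: in={y} out={n,x,y}
  L3: in={n,x,y} out={x}
  L4: in={x} out=∅
  L5: in=∅ out=∅

Conflict graph:
  n↔{x,y}
  u↔{x,y}
  x↔{n,u,y}
  y↔{n,u,x}

N(u) = ["x", "y"]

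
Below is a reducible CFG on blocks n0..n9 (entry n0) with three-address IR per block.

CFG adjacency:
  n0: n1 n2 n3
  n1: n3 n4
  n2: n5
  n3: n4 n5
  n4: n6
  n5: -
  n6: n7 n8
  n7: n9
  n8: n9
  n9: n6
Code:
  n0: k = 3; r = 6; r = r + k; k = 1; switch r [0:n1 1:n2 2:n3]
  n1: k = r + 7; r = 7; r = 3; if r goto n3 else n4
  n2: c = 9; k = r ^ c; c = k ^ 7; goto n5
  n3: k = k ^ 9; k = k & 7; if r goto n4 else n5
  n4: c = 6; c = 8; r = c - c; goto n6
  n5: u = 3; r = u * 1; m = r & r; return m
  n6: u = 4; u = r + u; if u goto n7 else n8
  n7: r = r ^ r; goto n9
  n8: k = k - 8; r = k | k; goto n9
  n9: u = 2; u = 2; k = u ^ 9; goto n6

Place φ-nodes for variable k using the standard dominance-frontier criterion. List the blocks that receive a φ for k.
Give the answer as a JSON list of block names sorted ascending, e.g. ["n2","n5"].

idom tree: n1←n0 n2←n0 n3←n0 n4←n0 n5←n0 n6←n4 n7←n6 n8←n6 n9←n6
Dom∩ at merges:
  n3: preds {n0,n1}: {n0} ∩ {n0,n1} = {n0}; idom=n0
  n4: preds {n1,n3}: {n0,n1} ∩ {n0,n3} = {n0}; idom=n0
  n5: preds {n2,n3}: {n0,n2} ∩ {n0,n3} = {n0}; idom=n0
  n6: preds {n4,n9}: {n0,n4} ∩ {n0,n4,n6,n9} = {n0,n4}; idom=n4
  n9: preds {n7,n8}: {n0,n4,n6,n7} ∩ {n0,n4,n6,n8} = {n0,n4,n6}; idom=n6

DF derivation:
  n3←n0: walk · to n0
  n3←n1: walk n1 to n0
  n4←n1: walk n1 to n0
  n4←n3: walk n3 to n0
  n5←n2: walk n2 to n0
  n5←n3: walk n3 to n0
  n6←n4: walk · to n4
  n6←n9: walk n9→n6 to n4
  n9←n7: walk n7 to n6
  n9←n8: walk n8 to n6
  n0: DF=∅
  n1: DF={n3,n4}
  n2: DF={n5}
  n3: DF={n4,n5}
  n4: DF=∅
  n5: DF=∅
  n6: DF={n6}
  n7: DF={n9}
  n8: DF={n9}
  n9: DF={n6}

φ for k: defs {n0,n1,n2,n3,n8,n9}
  DF⁺ = {n3,n4,n5,n6,n9}

Answer: ["n3", "n4", "n5", "n6", "n9"]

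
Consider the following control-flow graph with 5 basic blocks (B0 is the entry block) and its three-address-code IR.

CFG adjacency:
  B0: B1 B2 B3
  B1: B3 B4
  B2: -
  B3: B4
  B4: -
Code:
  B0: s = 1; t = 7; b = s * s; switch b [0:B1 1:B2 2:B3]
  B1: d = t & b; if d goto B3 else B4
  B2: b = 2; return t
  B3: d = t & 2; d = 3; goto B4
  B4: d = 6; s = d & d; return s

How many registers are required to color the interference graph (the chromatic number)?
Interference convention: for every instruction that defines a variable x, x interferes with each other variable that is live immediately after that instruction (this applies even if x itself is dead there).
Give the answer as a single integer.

Answer: 2

Working:
def/use:
  B0: {b,s,t} / ∅
  B1: {d} / {b,t}
  B2: {b} / {t}
  B3: {d} / {t}
  B4: {d,s} / ∅

Backward fixpoint:
  B0 li=∅ lo={b,t}
  B1 li={b,t} lo={t}
  B2 li={t} lo=∅
  B3 li={t} lo=∅
  B4 li=∅ lo=∅

Interfere edges:
  b↔{t}
  d↔{t}
  s↔{t}
  t↔{b,d,s}

Chromatic number:
  clique {b,t} ⇒ need ≥ 2
  2-colouring: R0={t}  R1={b,d,s}
  χ = 2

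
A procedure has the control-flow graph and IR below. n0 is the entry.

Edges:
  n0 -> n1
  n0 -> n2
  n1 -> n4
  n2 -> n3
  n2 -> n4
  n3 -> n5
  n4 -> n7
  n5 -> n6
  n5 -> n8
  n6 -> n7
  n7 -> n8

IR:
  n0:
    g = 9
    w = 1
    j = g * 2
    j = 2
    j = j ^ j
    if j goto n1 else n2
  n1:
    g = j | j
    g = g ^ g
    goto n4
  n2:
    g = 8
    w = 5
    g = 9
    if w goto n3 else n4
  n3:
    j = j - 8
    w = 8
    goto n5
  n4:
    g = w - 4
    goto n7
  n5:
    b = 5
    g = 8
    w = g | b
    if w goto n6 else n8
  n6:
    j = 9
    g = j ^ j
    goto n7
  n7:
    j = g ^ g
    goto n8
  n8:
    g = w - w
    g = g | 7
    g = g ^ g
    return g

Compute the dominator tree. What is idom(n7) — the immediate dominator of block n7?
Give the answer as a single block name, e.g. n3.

Answer: n0

Working:
idom tree: n1←n0 n2←n0 n3←n2 n4←n0 n5←n3 n6←n5 n7←n0 n8←n0
Dom∩ at merges:
  n4: preds {n1,n2}: {n0,n1} ∩ {n0,n2} = {n0}; idom=n0
  n7: preds {n4,n6}: {n0,n4} ∩ {n0,n2,n3,n5,n6} = {n0}; idom=n0
  n8: preds {n5,n7}: {n0,n2,n3,n5} ∩ {n0,n7} = {n0}; idom=n0

idom(n7) = n0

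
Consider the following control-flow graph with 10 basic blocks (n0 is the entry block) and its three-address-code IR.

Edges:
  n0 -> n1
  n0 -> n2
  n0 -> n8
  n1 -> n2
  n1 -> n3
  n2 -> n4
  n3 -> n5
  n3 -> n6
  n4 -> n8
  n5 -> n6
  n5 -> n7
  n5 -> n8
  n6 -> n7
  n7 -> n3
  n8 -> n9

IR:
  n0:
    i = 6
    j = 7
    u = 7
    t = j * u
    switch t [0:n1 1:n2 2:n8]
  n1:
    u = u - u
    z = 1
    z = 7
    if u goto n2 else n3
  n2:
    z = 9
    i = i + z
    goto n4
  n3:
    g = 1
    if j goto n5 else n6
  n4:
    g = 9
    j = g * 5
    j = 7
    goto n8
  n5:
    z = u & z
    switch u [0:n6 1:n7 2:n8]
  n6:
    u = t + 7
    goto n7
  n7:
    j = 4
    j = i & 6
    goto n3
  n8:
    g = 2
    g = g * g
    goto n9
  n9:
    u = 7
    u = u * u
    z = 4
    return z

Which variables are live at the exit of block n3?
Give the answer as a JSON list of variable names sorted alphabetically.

def/use:
  n0 def {i,j,t,u} use ∅
  n1 def {u,z} use {u}
  n2 def {i,z} use {i}
  n3 def {g} use {j}
  n4 def {g,j} use ∅
  n5 def {z} use {u,z}
  n6 def {u} use {t}
  n7 def {j} use {i}
  n8 def {g} use ∅
  n9 def {u,z} use ∅

Backward fixpoint:
  n0: in=∅ out={i,j,t,u}
  n1: in={i,j,t,u} out={i,j,t,u,z}
  n2: in={i} out=∅
  n3: in={i,j,t,u,z} out={i,t,u,z}
  n4: in=∅ out=∅
  n5: in={i,t,u,z} out={i,t,u,z}
  n6: in={i,t,z} out={i,t,u,z}
  n7: in={i,t,u,z} out={i,j,t,u,z}
  n8: in=∅ out=∅
  n9: in=∅ out=∅

live-out(n3) = ["i", "t", "u", "z"]

Answer: ["i", "t", "u", "z"]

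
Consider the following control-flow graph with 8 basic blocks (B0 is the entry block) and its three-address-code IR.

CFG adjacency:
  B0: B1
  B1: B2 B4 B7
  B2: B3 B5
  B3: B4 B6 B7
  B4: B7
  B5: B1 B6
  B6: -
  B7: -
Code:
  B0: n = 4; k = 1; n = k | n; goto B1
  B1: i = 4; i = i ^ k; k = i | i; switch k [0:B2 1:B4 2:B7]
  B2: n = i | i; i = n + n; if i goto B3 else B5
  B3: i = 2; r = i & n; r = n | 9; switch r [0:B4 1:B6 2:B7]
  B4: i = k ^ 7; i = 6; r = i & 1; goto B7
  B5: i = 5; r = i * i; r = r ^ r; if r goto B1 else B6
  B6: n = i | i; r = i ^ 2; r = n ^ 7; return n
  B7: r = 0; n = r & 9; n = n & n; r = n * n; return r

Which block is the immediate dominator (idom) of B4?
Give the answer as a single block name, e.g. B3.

idom tree: B1←B0 B2←B1 B3←B2 B4←B1 B5←B2 B6←B2 B7←B1
Join-block Dom:
  B1: preds {B0,B5}: {B0} ∩ {B0,B1,B2,B5} = {B0}; idom=B0
  B4: preds {B1,B3}: {B0,B1} ∩ {B0,B1,B2,B3} = {B0,B1}; idom=B1
  B6: preds {B3,B5}: {B0,B1,B2,B3} ∩ {B0,B1,B2,B5} = {B0,B1,B2}; idom=B2
  B7: preds {B1,B3,B4}: {B0,B1} ∩ {B0,B1,B2,B3} ∩ {B0,B1,B4} = {B0,B1}; idom=B1

idom(B4) = B1

Answer: B1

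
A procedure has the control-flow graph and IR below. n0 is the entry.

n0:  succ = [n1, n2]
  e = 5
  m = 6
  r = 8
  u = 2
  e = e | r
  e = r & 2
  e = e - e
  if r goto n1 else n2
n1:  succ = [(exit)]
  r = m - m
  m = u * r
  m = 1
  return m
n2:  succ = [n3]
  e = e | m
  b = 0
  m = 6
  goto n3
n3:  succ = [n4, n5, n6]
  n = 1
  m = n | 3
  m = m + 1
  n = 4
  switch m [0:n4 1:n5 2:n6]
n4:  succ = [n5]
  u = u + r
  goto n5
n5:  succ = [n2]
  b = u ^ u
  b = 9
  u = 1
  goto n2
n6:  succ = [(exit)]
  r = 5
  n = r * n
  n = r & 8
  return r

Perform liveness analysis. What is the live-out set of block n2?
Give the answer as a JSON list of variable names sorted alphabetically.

Answer: ["e", "r", "u"]

Derivation:
Block summaries:
  n0: def={e,m,r,u} ue=∅
  n1: def={m,r} ue={m,u}
  n2: def={b,e,m} ue={e,m}
  n3: def={m,n} ue=∅
  n4: def={u} ue={r,u}
  n5: def={b,u} ue={u}
  n6: def={n,r} ue={n}

Backward fixpoint:
  n0: in=∅ out={e,m,r,u}
  n1: in={m,u} out=∅
  n2: in={e,m,r,u} out={e,r,u}
  n3: in={e,r,u} out={e,m,n,r,u}
  n4: in={e,m,r,u} out={e,m,r,u}
  n5: in={e,m,r,u} out={e,m,r,u}
  n6: in={n} out=∅

live-out(n2) = ["e", "r", "u"]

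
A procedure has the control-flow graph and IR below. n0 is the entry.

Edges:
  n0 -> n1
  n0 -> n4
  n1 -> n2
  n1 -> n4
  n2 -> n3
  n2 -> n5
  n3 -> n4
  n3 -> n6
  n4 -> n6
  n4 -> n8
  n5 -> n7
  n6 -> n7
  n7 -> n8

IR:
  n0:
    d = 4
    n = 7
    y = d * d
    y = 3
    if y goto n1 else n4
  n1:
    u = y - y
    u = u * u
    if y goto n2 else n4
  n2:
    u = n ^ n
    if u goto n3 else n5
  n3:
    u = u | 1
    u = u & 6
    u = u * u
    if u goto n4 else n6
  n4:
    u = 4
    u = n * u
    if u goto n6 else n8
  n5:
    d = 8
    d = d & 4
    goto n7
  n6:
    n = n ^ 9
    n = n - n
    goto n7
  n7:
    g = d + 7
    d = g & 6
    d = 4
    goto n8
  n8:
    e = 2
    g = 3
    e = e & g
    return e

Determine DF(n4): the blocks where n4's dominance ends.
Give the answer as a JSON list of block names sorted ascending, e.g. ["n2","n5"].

Answer: ["n6", "n8"]

Working:
idom tree: n1←n0 n2←n1 n3←n2 n4←n0 n5←n2 n6←n0 n7←n0 n8←n0
Dom at joins:
  n4: preds {n0,n1,n3}: {n0} ∩ {n0,n1} ∩ {n0,n1,n2,n3} = {n0}; idom=n0
  n6: preds {n3,n4}: {n0,n1,n2,n3} ∩ {n0,n4} = {n0}; idom=n0
  n7: preds {n5,n6}: {n0,n1,n2,n5} ∩ {n0,n6} = {n0}; idom=n0
  n8: preds {n4,n7}: {n0,n4} ∩ {n0,n7} = {n0}; idom=n0

DF derivation:
  n4←n0: walk · to n0
  n4←n1: walk n1 to n0
  n4←n3: walk n3→n2→n1 to n0
  n6←n3: walk n3→n2→n1 to n0
  n6←n4: walk n4 to n0
  n7←n5: walk n5→n2→n1 to n0
  n7←n6: walk n6 to n0
  n8←n4: walk n4 to n0
  n8←n7: walk n7 to n0
  DF(n0)=∅
  DF(n1)={n4,n6,n7}
  DF(n2)={n4,n6,n7}
  DF(n3)={n4,n6}
  DF(n4)={n6,n8}
  DF(n5)={n7}
  DF(n6)={n7}
  DF(n7)={n8}
  DF(n8)=∅

DF(n4) = ["n6", "n8"]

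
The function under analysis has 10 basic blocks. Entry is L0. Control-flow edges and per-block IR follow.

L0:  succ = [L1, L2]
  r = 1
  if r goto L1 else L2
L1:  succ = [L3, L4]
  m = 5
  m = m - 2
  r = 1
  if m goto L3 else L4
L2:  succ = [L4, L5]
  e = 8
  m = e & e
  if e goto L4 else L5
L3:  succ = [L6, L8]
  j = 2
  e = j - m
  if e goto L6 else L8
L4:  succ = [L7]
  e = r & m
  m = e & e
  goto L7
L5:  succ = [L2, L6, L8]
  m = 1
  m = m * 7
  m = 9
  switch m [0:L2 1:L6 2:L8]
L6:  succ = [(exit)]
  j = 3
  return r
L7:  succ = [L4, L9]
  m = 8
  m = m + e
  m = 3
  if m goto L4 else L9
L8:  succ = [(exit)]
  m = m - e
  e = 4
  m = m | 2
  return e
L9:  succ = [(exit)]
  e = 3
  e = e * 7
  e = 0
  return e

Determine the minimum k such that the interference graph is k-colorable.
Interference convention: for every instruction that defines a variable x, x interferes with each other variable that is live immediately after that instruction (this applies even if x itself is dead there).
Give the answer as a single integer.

Answer: 3

Analysis:
Block summaries:
  L0 def {r} use ∅
  L1 def {m,r} use ∅
  L2 def {e,m} use ∅
  L3 def {e,j} use {m}
  L4 def {e,m} use {m,r}
  L5 def {m} use ∅
  L6 def {j} use {r}
  L7 def {m} use {e}
  L8 def {e,m} use {e,m}
  L9 def {e} use ∅

Live sets:
  live L0: ∅→{r}
  live L1: ∅→{m,r}
  live L2: {r}→{e,m,r}
  live L3: {m,r}→{e,m,r}
  live L4: {m,r}→{e,r}
  live L5: {e,r}→{e,m,r}
  live L6: {r}→∅
  live L7: {e,r}→{m,r}
  live L8: {e,m}→∅
  live L9: ∅→∅

Conflict graph:
  e↔{m,r}
  j↔{m,r}
  m↔{e,j,r}
  r↔{e,j,m}

Colouring:
  clique {e,m,r} ⇒ need ≥ 3
  assign e→r2 j→r2 m→r0 r→r1 — no edge inside a register ⇒ χ ≤ 3
  χ = 3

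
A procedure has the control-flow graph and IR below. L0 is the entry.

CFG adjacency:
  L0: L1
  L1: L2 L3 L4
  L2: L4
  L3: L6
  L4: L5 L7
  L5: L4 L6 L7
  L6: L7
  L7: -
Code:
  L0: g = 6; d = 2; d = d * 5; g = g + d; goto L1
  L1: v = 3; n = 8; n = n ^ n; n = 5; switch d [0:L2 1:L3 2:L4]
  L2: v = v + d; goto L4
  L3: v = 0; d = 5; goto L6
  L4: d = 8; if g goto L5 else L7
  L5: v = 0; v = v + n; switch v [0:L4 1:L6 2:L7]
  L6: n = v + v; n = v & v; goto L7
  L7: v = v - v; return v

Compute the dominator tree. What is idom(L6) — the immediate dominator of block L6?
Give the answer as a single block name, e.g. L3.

Answer: L1

Working:
idom tree: L1←L0 L2←L1 L3←L1 L4←L1 L5←L4 L6←L1 L7←L1
Dom at joins:
  L4: preds {L1,L2,L5}: {L0,L1} ∩ {L0,L1,L2} ∩ {L0,L1,L4,L5} = {L0,L1}; idom=L1
  L6: preds {L3,L5}: {L0,L1,L3} ∩ {L0,L1,L4,L5} = {L0,L1}; idom=L1
  L7: preds {L4,L5,L6}: {L0,L1,L4} ∩ {L0,L1,L4,L5} ∩ {L0,L1,L6} = {L0,L1}; idom=L1

idom(L6) = L1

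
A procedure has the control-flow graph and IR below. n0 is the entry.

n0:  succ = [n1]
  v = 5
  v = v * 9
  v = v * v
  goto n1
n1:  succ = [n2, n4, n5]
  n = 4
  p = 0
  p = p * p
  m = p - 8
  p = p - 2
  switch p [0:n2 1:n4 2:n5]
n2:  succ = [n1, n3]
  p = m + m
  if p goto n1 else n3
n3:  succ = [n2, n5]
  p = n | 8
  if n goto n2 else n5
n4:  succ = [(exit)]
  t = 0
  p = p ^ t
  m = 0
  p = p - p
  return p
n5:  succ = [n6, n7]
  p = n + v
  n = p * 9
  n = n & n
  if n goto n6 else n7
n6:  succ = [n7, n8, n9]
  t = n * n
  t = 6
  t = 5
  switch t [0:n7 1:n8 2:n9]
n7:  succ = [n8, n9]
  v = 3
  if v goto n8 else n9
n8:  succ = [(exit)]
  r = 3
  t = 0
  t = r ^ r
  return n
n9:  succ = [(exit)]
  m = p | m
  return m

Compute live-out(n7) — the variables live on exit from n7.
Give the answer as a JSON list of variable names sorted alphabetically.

Answer: ["m", "n", "p"]

Working:
Per-block:
  n0: def={v} ue=∅
  n1: def={m,n,p} ue=∅
  n2: def={p} ue={m}
  n3: def={p} ue={n}
  n4: def={m,p,t} ue={p}
  n5: def={n,p} ue={n,v}
  n6: def={t} ue={n}
  n7: def={v} ue=∅
  n8: def={r,t} ue={n}
  n9: def={m} ue={m,p}

Liveness:
  n0: in=∅ out={v}
  n1: in={v} out={m,n,p,v}
  n2: in={m,n,v} out={m,n,v}
  n3: in={m,n,v} out={m,n,v}
  n4: in={p} out=∅
  n5: in={m,n,v} out={m,n,p}
  n6: in={m,n,p} out={m,n,p}
  n7: in={m,n,p} out={m,n,p}
  n8: in={n} out=∅
  n9: in={m,p} out=∅

live-out(n7) = ["m", "n", "p"]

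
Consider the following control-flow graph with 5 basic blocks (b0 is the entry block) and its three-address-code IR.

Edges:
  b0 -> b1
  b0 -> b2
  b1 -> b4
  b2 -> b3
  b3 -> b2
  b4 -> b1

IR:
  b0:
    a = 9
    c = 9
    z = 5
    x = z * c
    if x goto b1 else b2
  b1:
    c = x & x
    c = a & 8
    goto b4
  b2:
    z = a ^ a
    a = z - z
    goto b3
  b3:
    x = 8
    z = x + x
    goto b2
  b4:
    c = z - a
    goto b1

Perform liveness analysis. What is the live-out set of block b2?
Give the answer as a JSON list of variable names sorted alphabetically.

Answer: ["a"]

Analysis:
def/use:
  b0: def={a,c,x,z} ue=∅
  b1: def={c} ue={a,x}
  b2: def={a,z} ue={a}
  b3: def={x,z} ue=∅
  b4: def={c} ue={a,z}

Live sets:
  b0 li=∅ lo={a,x,z}
  b1 li={a,x,z} lo={a,x,z}
  b2 li={a} lo={a}
  b3 li={a} lo={a}
  b4 li={a,x,z} lo={a,x,z}

live-out(b2) = ["a"]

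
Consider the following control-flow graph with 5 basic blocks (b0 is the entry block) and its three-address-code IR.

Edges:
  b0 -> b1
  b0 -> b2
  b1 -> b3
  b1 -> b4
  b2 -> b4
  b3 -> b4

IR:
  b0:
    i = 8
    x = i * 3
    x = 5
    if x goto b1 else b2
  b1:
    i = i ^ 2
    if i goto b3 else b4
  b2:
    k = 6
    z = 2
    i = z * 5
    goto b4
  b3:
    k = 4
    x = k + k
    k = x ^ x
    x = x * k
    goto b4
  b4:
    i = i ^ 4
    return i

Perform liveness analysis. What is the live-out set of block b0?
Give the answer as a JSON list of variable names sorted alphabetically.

Answer: ["i"]

Derivation:
def/use:
  b0: {i,x} / ∅
  b1: {i} / {i}
  b2: {i,k,z} / ∅
  b3: {k,x} / ∅
  b4: {i} / {i}

Liveness:
  b0: in=∅ out={i}
  b1: in={i} out={i}
  b2: in=∅ out={i}
  b3: in={i} out={i}
  b4: in={i} out=∅

live-out(b0) = ["i"]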